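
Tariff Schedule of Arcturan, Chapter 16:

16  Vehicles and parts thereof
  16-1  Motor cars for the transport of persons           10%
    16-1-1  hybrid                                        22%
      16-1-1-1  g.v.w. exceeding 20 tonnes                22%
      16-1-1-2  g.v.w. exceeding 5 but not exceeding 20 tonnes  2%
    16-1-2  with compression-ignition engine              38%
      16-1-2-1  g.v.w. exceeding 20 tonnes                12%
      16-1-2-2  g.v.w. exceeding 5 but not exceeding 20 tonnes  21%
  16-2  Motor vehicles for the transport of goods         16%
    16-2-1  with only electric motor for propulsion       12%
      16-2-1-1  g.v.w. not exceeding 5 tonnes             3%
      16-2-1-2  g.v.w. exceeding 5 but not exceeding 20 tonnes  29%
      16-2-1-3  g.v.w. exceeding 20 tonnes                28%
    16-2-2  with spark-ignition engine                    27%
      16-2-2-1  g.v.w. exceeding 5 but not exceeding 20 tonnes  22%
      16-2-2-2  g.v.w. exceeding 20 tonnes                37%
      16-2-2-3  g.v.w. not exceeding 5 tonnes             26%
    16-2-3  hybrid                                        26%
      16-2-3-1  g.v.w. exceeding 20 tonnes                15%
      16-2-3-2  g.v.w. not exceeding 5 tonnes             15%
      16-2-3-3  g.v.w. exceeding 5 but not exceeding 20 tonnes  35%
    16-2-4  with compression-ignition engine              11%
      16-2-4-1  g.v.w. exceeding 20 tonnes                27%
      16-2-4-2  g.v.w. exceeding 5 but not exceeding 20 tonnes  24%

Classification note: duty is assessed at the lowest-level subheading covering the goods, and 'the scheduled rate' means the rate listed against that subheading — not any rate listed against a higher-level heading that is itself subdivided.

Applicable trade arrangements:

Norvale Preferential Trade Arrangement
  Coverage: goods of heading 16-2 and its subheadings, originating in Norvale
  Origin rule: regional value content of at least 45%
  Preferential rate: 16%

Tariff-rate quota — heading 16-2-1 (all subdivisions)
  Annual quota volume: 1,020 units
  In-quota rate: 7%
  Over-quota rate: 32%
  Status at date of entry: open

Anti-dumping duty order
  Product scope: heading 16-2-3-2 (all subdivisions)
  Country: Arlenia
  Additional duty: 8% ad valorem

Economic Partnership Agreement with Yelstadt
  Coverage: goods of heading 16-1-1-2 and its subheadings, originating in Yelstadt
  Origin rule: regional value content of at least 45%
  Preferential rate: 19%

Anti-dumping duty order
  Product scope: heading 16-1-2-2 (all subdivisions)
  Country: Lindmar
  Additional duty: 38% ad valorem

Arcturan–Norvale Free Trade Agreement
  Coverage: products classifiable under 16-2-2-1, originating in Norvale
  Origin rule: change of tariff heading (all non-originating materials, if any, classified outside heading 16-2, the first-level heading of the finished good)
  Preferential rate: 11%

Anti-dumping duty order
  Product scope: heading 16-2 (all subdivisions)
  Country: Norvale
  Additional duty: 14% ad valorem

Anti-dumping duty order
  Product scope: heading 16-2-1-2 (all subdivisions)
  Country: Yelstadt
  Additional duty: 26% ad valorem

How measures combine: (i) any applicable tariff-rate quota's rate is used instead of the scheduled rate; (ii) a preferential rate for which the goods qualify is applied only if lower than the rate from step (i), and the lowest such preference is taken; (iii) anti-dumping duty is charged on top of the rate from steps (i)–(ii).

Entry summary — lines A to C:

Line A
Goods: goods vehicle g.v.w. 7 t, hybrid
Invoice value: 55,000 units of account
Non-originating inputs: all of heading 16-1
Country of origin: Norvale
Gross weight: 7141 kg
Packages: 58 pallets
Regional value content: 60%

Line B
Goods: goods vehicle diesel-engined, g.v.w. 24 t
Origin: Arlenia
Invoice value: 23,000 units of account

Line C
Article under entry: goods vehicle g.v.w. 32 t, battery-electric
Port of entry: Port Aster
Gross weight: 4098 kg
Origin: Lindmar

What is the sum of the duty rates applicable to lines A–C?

64%

Line A: goods vehicle → 16-2; hybrid → 16-2-3; g.v.w. 7 t → 16-2-3-3. Scheduled 35%. Norvale agreement on 16-2: RVC ≥ 45% → 16% available; Norvale agreement on 16-2-2-1: 16-2-3-3 not covered; preferential 16%; anti-dumping (Norvale, 16-2): +14%; total 16% + 14% = 30%. → 30%.
Line B: goods vehicle → 16-2; diesel-engined → 16-2-4; g.v.w. 24 t → 16-2-4-1. Scheduled 27%. No special measure applies. → 27%.
Line C: goods vehicle → 16-2; battery-electric → 16-2-1; g.v.w. 32 t → 16-2-1-3. Scheduled 28%. quota on 16-2-1 open → in-quota 7%. → 7%.
Sum: 30% + 27% + 7% = 64%.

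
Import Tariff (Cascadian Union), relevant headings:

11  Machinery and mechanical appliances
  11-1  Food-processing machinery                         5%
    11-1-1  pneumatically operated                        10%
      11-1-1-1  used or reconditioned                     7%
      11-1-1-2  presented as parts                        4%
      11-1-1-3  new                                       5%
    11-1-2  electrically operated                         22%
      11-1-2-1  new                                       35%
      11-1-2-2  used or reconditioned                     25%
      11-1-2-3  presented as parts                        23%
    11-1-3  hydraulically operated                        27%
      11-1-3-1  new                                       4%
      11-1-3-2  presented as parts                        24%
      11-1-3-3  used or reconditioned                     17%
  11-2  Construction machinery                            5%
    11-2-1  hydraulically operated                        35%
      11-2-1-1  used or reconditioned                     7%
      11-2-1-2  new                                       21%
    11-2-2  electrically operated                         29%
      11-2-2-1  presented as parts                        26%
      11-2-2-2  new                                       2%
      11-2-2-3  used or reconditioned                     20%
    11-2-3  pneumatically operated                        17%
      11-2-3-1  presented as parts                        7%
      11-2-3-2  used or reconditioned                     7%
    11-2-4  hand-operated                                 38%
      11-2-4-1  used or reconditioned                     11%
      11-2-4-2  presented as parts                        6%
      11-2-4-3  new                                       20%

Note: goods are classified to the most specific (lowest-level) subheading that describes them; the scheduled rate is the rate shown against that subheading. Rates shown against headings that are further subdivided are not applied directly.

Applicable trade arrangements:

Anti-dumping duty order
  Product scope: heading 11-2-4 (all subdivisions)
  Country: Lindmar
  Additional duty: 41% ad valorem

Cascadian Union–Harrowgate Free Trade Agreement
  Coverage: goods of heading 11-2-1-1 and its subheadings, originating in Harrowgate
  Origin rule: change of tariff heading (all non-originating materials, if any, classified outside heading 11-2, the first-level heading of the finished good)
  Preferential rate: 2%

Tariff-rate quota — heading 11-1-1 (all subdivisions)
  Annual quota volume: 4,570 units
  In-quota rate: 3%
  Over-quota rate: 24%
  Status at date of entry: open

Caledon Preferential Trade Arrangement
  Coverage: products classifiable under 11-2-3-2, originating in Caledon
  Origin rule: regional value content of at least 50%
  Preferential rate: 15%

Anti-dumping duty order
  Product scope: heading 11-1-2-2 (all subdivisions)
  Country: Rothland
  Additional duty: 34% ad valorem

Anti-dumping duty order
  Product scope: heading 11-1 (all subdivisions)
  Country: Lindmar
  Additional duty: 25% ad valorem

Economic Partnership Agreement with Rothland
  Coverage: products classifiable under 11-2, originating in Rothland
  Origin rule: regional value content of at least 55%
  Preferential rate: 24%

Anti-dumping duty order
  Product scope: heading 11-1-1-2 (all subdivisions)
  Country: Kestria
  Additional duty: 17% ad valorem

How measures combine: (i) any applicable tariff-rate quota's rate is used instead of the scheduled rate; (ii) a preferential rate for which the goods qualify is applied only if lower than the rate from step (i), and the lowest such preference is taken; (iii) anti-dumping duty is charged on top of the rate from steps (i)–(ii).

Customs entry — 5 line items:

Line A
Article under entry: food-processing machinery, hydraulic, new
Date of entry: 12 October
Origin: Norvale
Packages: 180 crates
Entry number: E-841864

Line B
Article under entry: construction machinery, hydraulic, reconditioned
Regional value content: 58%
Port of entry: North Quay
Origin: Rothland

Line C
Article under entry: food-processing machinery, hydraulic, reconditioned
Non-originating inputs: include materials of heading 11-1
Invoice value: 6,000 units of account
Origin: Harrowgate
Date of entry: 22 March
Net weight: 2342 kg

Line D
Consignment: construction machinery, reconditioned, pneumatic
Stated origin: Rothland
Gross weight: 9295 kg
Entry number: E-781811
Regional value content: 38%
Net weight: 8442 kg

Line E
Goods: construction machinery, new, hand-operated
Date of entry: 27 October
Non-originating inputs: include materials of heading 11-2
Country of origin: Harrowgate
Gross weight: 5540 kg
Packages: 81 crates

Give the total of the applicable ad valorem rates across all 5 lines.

Line A: food-processing → 11-1; hydraulic → 11-1-3; new → 11-1-3-1. Scheduled 4%. No special measure applies. → 4%.
Line B: construction → 11-2; hydraulic → 11-2-1; reconditioned → 11-2-1-1. Scheduled 7%. Rothland agreement on 11-2: RVC ≥ 55% → 24% available; preference 24% not lower than 7% → no reduction. → 7%.
Line C: food-processing → 11-1; hydraulic → 11-1-3; reconditioned → 11-1-3-3. Scheduled 17%. Harrowgate agreement on 11-2-1-1: 11-1-3-3 not covered. → 17%.
Line D: construction → 11-2; pneumatic → 11-2-3; reconditioned → 11-2-3-2. Scheduled 7%. Rothland agreement on 11-2: RVC < 55%. → 7%.
Line E: construction → 11-2; hand-operated → 11-2-4; new → 11-2-4-3. Scheduled 20%. Harrowgate agreement on 11-2-1-1: 11-2-4-3 not covered. → 20%.
Sum: 4% + 7% + 17% + 7% + 20% = 55%.

55%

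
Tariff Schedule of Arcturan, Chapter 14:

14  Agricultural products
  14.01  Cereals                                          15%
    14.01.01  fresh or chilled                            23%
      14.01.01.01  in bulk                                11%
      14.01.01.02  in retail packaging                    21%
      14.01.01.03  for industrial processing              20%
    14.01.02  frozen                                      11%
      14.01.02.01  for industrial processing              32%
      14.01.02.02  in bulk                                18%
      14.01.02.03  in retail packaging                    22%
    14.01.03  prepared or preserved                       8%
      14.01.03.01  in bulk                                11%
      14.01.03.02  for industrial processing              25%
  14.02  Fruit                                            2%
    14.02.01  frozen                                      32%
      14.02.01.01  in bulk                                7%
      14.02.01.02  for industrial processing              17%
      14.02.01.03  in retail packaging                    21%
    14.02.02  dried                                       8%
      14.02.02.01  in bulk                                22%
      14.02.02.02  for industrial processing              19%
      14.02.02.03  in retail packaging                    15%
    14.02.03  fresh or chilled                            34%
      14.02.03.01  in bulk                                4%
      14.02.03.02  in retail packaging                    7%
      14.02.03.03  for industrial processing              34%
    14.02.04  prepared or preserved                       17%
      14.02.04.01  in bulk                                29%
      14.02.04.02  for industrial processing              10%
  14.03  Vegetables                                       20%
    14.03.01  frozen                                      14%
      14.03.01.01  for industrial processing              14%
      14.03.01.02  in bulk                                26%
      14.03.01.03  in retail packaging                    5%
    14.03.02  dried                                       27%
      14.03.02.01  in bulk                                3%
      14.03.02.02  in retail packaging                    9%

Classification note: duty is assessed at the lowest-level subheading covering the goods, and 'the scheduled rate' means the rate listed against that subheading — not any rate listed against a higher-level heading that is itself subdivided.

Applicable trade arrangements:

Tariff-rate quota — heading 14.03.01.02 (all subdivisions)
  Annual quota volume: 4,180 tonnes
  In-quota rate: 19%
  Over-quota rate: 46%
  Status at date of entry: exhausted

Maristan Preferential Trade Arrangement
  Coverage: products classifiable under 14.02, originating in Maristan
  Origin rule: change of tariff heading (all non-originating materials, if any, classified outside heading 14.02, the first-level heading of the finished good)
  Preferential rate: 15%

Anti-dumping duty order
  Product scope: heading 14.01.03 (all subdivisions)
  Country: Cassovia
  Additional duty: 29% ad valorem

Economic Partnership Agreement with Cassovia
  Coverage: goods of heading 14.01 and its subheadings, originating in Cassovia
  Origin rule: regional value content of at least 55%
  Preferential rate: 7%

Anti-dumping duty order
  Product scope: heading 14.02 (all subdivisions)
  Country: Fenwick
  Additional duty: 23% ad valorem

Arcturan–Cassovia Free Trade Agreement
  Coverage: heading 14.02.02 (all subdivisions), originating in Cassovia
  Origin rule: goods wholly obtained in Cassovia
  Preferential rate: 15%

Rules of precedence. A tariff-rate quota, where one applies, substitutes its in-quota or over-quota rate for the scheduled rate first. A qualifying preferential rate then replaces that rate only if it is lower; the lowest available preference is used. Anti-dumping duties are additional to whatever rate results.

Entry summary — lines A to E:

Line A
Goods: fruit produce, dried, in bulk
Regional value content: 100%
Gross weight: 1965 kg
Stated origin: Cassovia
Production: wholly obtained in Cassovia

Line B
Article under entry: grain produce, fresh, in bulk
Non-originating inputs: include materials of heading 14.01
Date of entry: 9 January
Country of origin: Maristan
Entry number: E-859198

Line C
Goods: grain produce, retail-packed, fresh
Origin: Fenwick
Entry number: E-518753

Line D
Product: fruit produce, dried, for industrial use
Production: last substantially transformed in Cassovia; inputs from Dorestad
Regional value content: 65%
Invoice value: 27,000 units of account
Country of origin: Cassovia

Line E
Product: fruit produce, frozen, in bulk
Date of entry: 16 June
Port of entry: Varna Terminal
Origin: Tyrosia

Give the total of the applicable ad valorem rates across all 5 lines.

Line A: fruit → 14.02; dried → 14.02.02; in bulk → 14.02.02.01. Scheduled 22%. Cassovia agreement on 14.01: 14.02.02.01 not covered; Cassovia agreement on 14.02.02: wholly obtained → 15% available; preferential 15%. → 15%.
Line B: grain → 14.01; fresh → 14.01.01; in bulk → 14.01.01.01. Scheduled 11%. Maristan agreement on 14.02: 14.01.01.01 not covered. → 11%.
Line C: grain → 14.01; fresh → 14.01.01; retail-packed → 14.01.01.02. Scheduled 21%. No special measure applies. → 21%.
Line D: fruit → 14.02; dried → 14.02.02; for industrial use → 14.02.02.02. Scheduled 19%. Cassovia agreement on 14.01: 14.02.02.02 not covered; Cassovia agreement on 14.02.02: not wholly obtained. → 19%.
Line E: fruit → 14.02; frozen → 14.02.01; in bulk → 14.02.01.01. Scheduled 7%. No special measure applies. → 7%.
Sum: 15% + 11% + 21% + 19% + 7% = 73%.

73%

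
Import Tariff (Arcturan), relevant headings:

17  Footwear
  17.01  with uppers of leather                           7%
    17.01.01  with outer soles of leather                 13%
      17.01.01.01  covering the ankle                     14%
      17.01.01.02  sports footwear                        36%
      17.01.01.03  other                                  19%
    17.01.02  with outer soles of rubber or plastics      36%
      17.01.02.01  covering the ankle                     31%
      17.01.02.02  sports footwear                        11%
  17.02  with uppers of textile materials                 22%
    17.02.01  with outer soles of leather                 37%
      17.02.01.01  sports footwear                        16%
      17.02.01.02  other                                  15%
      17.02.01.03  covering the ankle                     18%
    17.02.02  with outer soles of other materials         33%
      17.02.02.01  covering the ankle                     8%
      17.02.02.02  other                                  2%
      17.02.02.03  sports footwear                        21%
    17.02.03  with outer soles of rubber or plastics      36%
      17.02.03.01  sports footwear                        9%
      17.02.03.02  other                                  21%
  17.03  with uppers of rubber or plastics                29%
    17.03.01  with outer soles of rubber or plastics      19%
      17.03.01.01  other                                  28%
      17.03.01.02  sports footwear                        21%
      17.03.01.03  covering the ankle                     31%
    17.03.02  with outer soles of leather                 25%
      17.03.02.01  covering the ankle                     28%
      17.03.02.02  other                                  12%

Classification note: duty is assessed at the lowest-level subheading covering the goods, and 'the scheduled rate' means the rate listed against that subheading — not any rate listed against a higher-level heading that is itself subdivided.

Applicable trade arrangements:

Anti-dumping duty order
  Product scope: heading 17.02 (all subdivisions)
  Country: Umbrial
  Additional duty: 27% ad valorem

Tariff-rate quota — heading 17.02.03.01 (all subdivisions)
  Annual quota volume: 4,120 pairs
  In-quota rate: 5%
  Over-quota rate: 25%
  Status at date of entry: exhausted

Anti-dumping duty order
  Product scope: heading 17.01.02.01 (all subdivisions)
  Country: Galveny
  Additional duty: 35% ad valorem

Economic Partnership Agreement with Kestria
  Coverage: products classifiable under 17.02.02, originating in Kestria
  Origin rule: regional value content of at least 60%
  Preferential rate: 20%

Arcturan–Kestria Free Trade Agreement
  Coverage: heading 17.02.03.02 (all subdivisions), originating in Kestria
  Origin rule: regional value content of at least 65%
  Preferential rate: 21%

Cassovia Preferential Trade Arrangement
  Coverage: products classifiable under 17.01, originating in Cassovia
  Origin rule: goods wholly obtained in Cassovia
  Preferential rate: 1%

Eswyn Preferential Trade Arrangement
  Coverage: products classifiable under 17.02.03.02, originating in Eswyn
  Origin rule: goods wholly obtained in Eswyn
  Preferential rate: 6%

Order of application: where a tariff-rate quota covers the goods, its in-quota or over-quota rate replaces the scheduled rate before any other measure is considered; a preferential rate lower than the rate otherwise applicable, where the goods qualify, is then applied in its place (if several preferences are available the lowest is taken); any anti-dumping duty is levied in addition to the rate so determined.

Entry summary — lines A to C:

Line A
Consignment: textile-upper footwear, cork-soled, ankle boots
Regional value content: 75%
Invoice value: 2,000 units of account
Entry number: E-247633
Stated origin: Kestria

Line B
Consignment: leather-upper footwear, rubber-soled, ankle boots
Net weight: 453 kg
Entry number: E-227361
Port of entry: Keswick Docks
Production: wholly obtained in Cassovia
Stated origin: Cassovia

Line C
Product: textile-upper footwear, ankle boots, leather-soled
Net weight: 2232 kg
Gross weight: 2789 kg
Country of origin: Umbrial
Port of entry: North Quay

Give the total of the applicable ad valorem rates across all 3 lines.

Line A: textile-upper → 17.02; cork-soled → 17.02.02; ankle boots → 17.02.02.01. Scheduled 8%. Kestria agreement on 17.02.02: RVC ≥ 60% → 20% available; Kestria agreement on 17.02.03.02: 17.02.02.01 not covered; preference 20% not lower than 8% → no reduction. → 8%.
Line B: leather-upper → 17.01; rubber-soled → 17.01.02; ankle boots → 17.01.02.01. Scheduled 31%. Cassovia agreement on 17.01: wholly obtained → 1% available; preferential 1%. → 1%.
Line C: textile-upper → 17.02; leather-soled → 17.02.01; ankle boots → 17.02.01.03. Scheduled 18%. anti-dumping (Umbrial, 17.02): +27%; total 18% + 27% = 45%. → 45%.
Sum: 8% + 1% + 45% = 54%.

54%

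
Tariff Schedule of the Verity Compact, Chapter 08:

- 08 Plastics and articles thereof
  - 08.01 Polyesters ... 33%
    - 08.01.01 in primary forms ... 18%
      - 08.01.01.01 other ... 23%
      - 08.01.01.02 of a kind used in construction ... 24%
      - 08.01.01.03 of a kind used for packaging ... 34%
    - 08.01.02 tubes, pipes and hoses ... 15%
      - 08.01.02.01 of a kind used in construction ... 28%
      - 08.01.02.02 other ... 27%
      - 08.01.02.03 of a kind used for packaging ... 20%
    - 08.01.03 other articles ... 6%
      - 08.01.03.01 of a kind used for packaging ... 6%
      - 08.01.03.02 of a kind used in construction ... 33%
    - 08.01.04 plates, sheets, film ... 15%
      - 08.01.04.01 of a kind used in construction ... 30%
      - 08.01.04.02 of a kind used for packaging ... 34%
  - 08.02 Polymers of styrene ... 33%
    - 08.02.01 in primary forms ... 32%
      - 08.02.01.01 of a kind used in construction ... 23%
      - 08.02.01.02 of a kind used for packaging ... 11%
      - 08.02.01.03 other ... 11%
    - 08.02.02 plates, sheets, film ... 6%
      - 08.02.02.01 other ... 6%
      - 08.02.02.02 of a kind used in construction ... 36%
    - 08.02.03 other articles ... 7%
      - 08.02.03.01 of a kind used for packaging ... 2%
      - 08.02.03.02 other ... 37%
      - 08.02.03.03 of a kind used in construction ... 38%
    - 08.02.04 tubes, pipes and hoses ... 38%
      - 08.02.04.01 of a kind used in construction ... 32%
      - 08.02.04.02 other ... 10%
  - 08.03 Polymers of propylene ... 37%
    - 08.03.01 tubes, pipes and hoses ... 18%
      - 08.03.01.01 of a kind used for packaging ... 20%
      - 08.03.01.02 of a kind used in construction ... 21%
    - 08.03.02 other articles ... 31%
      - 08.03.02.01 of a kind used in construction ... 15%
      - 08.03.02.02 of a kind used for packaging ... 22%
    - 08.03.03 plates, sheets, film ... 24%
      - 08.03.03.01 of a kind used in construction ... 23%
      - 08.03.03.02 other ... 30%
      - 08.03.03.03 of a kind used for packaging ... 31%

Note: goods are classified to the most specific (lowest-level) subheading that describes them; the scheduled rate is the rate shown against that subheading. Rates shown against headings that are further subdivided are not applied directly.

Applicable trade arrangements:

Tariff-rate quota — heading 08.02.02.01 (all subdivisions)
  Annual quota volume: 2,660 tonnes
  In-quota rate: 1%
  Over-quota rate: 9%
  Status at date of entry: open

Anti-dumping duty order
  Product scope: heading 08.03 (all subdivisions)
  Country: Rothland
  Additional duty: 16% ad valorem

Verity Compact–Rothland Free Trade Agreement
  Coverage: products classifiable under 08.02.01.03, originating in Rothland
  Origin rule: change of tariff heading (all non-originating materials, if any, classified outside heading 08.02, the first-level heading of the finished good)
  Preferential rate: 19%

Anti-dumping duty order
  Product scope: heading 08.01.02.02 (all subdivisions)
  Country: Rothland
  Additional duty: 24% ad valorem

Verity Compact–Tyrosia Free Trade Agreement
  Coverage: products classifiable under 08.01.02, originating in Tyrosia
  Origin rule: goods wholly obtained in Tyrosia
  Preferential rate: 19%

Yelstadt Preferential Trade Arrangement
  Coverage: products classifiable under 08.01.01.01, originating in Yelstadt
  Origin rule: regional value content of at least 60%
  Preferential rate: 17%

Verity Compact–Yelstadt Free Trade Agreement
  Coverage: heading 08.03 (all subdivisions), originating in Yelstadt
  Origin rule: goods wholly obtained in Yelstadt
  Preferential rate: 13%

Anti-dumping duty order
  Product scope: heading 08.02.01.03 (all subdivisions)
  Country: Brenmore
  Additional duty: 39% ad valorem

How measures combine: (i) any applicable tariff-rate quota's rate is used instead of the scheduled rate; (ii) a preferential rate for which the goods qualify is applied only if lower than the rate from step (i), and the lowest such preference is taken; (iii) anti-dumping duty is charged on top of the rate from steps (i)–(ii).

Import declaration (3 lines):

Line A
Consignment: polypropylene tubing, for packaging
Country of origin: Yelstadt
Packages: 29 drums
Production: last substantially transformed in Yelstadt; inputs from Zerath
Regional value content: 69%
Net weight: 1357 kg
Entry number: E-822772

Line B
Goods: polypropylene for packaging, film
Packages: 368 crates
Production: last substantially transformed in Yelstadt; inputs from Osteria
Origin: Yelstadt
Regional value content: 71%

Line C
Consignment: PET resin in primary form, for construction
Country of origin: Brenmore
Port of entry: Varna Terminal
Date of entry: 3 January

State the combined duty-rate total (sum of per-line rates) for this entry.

Line A: polypropylene → 08.03; tubing → 08.03.01; for packaging → 08.03.01.01. Scheduled 20%. Yelstadt agreement on 08.01.01.01: 08.03.01.01 not covered; Yelstadt agreement on 08.03: not wholly obtained. → 20%.
Line B: polypropylene → 08.03; film → 08.03.03; for packaging → 08.03.03.03. Scheduled 31%. Yelstadt agreement on 08.01.01.01: 08.03.03.03 not covered; Yelstadt agreement on 08.03: not wholly obtained. → 31%.
Line C: PET → 08.01; resin in primary form → 08.01.01; for construction → 08.01.01.02. Scheduled 24%. No special measure applies. → 24%.
Sum: 20% + 31% + 24% = 75%.

75%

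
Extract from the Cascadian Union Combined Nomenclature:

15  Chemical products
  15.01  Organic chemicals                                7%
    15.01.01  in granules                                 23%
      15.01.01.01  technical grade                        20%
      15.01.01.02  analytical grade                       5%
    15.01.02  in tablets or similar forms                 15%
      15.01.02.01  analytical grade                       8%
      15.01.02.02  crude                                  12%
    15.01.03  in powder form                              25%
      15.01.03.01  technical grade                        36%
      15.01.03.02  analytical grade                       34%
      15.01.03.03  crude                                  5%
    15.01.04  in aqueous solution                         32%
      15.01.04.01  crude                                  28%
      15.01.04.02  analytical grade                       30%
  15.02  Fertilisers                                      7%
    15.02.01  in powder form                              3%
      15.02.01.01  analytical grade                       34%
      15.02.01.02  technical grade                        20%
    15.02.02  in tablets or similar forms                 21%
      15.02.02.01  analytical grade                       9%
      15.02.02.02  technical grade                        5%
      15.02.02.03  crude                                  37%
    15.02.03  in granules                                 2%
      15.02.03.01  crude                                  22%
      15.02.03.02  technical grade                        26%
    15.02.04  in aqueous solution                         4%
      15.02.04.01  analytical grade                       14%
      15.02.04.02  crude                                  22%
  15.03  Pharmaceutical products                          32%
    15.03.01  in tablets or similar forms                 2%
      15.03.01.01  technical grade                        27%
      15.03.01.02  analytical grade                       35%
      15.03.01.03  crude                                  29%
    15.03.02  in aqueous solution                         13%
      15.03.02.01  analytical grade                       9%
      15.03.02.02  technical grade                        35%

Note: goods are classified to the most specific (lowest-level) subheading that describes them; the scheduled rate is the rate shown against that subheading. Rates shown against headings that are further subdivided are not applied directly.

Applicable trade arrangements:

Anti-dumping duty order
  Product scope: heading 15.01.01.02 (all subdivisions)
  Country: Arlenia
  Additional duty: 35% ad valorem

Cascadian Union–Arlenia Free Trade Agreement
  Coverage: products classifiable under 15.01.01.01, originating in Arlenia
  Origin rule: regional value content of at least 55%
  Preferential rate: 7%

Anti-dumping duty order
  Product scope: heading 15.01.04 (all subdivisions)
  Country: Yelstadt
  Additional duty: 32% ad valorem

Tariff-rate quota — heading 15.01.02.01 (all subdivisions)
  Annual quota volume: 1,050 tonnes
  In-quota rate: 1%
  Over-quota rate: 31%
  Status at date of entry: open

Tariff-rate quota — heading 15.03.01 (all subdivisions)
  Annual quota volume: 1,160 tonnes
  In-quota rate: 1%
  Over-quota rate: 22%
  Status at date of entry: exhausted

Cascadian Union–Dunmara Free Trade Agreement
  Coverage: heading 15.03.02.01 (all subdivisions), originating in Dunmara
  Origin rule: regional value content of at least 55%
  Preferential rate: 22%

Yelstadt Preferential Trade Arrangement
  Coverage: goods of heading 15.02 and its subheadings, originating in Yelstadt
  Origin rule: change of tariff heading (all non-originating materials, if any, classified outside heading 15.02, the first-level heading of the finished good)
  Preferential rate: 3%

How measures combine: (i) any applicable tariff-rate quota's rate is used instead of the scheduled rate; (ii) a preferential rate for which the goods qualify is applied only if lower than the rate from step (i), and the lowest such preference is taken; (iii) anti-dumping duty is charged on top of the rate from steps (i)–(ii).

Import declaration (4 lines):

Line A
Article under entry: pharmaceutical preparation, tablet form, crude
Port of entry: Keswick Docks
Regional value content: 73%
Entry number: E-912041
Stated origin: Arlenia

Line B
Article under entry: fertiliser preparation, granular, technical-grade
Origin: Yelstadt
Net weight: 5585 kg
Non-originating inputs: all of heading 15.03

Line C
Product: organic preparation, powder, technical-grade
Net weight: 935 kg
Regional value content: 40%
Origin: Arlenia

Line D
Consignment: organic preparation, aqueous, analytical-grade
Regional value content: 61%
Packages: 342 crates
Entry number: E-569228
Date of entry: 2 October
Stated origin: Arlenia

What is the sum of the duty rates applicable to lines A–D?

91%

Line A: pharmaceutical → 15.03; tablet form → 15.03.01; crude → 15.03.01.03. Scheduled 29%. quota on 15.03.01 exhausted → over-quota 22%; Arlenia agreement on 15.01.01.01: 15.03.01.03 not covered. → 22%.
Line B: fertiliser → 15.02; granular → 15.02.03; technical-grade → 15.02.03.02. Scheduled 26%. Yelstadt agreement on 15.02: CTH met → 3% available; preferential 3%. → 3%.
Line C: organic → 15.01; powder → 15.01.03; technical-grade → 15.01.03.01. Scheduled 36%. Arlenia agreement on 15.01.01.01: 15.01.03.01 not covered. → 36%.
Line D: organic → 15.01; aqueous → 15.01.04; analytical-grade → 15.01.04.02. Scheduled 30%. Arlenia agreement on 15.01.01.01: 15.01.04.02 not covered. → 30%.
Sum: 22% + 3% + 36% + 30% = 91%.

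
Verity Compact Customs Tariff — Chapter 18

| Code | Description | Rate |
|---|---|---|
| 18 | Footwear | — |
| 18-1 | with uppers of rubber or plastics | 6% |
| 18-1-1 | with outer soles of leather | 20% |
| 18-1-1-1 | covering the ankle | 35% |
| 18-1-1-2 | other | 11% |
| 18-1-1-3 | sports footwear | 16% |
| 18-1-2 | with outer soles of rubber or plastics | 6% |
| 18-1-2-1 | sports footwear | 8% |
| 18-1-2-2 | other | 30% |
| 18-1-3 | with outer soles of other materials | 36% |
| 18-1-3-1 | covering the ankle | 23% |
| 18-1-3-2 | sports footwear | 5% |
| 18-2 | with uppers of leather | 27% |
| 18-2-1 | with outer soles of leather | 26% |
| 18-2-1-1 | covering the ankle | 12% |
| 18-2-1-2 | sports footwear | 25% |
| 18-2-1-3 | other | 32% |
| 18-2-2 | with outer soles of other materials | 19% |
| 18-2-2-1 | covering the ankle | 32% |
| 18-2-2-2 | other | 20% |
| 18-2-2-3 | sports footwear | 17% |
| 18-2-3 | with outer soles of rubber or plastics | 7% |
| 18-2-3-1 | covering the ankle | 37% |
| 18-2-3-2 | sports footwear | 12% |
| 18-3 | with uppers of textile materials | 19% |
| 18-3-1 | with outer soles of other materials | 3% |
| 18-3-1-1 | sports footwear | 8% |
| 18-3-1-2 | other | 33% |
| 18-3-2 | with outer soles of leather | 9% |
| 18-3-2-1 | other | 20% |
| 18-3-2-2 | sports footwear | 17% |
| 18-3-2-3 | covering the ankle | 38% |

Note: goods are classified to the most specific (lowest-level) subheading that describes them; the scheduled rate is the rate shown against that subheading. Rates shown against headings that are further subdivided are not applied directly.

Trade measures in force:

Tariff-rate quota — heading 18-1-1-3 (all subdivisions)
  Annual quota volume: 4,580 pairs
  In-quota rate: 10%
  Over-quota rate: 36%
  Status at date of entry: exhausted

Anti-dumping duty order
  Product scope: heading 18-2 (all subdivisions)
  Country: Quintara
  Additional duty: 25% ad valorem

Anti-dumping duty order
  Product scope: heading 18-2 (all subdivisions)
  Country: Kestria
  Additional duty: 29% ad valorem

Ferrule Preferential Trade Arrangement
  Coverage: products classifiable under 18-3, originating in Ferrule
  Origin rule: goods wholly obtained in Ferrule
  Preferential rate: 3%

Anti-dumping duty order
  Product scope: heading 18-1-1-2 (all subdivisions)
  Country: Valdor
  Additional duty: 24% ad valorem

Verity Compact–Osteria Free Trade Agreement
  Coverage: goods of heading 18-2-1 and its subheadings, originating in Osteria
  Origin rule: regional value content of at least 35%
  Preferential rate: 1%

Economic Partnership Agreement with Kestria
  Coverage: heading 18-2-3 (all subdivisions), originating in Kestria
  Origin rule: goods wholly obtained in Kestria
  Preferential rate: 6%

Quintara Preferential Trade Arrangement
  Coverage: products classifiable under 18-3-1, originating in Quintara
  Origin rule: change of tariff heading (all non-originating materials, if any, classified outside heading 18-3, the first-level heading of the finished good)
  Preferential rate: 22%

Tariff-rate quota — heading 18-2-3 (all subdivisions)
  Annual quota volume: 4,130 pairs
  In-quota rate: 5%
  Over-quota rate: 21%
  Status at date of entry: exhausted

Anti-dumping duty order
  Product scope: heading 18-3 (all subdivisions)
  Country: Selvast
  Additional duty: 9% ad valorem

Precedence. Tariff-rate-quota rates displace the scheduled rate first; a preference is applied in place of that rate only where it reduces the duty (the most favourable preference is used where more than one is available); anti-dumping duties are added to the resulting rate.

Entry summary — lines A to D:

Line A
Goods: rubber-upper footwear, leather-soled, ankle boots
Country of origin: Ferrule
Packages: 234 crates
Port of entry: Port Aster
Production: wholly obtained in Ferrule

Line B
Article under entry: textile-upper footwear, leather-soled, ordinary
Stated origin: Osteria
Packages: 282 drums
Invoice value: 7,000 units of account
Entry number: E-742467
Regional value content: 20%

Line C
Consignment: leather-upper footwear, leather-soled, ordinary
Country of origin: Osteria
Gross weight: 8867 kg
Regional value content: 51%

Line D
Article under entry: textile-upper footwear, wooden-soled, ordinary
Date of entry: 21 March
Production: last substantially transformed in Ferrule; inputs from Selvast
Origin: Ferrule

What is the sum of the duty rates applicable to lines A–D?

Line A: rubber-upper → 18-1; leather-soled → 18-1-1; ankle boots → 18-1-1-1. Scheduled 35%. Ferrule agreement on 18-3: 18-1-1-1 not covered. → 35%.
Line B: textile-upper → 18-3; leather-soled → 18-3-2; ordinary → 18-3-2-1. Scheduled 20%. Osteria agreement on 18-2-1: 18-3-2-1 not covered. → 20%.
Line C: leather-upper → 18-2; leather-soled → 18-2-1; ordinary → 18-2-1-3. Scheduled 32%. Osteria agreement on 18-2-1: RVC ≥ 35% → 1% available; preferential 1%. → 1%.
Line D: textile-upper → 18-3; wooden-soled → 18-3-1; ordinary → 18-3-1-2. Scheduled 33%. Ferrule agreement on 18-3: not wholly obtained. → 33%.
Sum: 35% + 20% + 1% + 33% = 89%.

89%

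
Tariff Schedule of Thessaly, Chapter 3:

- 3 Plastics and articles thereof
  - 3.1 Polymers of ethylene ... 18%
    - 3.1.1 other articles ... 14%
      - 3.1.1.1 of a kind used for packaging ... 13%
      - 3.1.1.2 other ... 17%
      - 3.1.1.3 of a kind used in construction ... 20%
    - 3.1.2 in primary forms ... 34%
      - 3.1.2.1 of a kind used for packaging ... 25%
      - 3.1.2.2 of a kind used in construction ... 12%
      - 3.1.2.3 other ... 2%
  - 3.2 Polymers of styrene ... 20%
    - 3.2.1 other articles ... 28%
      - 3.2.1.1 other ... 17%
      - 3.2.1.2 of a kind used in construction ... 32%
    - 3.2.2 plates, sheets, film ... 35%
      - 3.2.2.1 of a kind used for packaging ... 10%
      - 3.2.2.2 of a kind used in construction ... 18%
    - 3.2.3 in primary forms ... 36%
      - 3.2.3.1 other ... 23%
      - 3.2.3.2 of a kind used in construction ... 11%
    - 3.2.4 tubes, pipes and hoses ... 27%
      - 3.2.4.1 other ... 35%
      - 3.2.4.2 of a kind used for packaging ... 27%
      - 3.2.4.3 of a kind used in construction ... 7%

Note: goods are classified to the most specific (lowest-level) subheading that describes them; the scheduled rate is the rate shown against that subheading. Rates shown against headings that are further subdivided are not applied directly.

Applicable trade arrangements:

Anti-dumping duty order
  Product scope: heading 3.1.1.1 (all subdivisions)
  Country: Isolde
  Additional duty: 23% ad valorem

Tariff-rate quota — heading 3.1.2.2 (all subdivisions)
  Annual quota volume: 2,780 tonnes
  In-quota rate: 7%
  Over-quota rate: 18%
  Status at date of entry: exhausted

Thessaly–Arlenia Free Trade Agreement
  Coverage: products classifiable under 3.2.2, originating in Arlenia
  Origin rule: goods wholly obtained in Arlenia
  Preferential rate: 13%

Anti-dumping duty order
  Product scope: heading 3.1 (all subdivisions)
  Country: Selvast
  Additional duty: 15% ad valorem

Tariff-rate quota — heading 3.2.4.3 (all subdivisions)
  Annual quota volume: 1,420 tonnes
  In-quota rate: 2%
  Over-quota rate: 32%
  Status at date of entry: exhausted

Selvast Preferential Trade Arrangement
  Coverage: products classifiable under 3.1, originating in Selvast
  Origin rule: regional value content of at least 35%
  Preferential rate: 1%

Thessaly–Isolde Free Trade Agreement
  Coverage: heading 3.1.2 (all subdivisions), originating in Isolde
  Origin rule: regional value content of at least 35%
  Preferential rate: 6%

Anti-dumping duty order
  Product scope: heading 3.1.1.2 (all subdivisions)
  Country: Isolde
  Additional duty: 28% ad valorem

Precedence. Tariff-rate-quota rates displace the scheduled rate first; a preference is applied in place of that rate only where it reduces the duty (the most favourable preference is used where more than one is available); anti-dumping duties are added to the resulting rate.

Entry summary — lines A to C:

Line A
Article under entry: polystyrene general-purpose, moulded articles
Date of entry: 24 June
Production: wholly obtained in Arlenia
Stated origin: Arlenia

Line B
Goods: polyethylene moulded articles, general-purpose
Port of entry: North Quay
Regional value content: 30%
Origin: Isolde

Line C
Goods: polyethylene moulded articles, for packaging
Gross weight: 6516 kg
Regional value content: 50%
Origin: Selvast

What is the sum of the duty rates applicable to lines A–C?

78%

Line A: polystyrene → 3.2; moulded articles → 3.2.1; general-purpose → 3.2.1.1. Scheduled 17%. Arlenia agreement on 3.2.2: 3.2.1.1 not covered. → 17%.
Line B: polyethylene → 3.1; moulded articles → 3.1.1; general-purpose → 3.1.1.2. Scheduled 17%. Isolde agreement on 3.1.2: 3.1.1.2 not covered; anti-dumping (Isolde, 3.1.1.2): +28%; total 17% + 28% = 45%. → 45%.
Line C: polyethylene → 3.1; moulded articles → 3.1.1; for packaging → 3.1.1.1. Scheduled 13%. Selvast agreement on 3.1: RVC ≥ 35% → 1% available; preferential 1%; anti-dumping (Selvast, 3.1): +15%; total 1% + 15% = 16%. → 16%.
Sum: 17% + 45% + 16% = 78%.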